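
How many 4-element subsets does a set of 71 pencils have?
C(71,4) = 71!/(4!×67!) = 971635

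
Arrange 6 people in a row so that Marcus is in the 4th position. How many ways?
Fix one position: (6-1)! = 120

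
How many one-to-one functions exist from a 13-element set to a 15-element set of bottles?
P(15,13) = 15!/(15-13)! = 653837184000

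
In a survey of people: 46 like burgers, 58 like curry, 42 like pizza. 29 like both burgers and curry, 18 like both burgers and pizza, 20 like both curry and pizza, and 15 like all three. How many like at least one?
|A∪B∪C| = 46+58+42-29-18-20+15 = 94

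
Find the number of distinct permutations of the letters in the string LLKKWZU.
7! / (1! × 2! × 1! × 1! × 2!) = 1260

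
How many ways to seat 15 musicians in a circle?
Circular: fix one position, arrange the rest. (15-1)! = 87178291200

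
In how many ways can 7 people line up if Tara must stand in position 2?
Fix one position: (7-1)! = 720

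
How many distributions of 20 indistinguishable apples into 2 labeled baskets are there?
C(20+2-1, 2-1) = C(21, 1) = 21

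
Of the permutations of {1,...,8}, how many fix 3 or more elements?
Exactly j fixed points: C(8,j)·!(8-j); sum over j ≥ 3 (derangement numbers via !m = (m-1)·(!(m-1) + !(m-2)): !0..!5 = 1, 0, 1, 2, 9, 44). Σ_{j=3}^{8} C(8,j)·!(8-j) = C(8,3)·!5 + C(8,4)·!4 + C(8,5)·!3 + C(8,6)·!2 + C(8,7)·!1 + C(8,8)·!0 = 56·44 + 70·9 + 56·2 + 28·1 + 8·0 + 1·1 = 3235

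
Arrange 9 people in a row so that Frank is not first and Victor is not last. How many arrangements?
By inclusion-exclusion: 9! - 2×(9-1)! + (9-2)! = 362880 - 80640 + 5040 = 287280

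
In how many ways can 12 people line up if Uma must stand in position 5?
Fix one position: (12-1)! = 39916800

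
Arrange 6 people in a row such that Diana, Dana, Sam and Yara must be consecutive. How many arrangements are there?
Treat the 4 as one block: (6-4+1)! × 4! = 6 × 24 = 144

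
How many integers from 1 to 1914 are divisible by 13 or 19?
⌊1914/13⌋ + ⌊1914/19⌋ - ⌊1914/247⌋ = 147 + 100 - 7 = 240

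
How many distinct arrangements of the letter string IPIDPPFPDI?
10! / (2! × 1! × 3! × 4!) = 12600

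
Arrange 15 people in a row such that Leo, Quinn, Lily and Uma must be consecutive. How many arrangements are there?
Treat the 4 as one block: (15-4+1)! × 4! = 479001600 × 24 = 11496038400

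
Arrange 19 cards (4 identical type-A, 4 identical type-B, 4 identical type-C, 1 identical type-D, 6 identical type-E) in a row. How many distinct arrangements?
19! / (4! × 4! × 4! × 1! × 6!) = 12221609400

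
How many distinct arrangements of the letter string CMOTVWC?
7! / (1! × 2! × 1! × 1! × 1! × 1!) = 2520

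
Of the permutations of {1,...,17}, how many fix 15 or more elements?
Exactly j fixed points: C(17,j)·!(17-j); sum over j ≥ 15 (derangement numbers via !m = (m-1)·(!(m-1) + !(m-2)): !0..!2 = 1, 0, 1). Σ_{j=15}^{17} C(17,j)·!(17-j) = C(17,15)·!2 + C(17,16)·!1 + C(17,17)·!0 = 136·1 + 17·0 + 1·1 = 137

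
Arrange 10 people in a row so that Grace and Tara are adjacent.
Treat as block: (10-1)! × 2! = 362880 × 2 = 725760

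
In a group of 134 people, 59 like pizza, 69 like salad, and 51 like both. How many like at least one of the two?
|A∪B| = |A| + |B| - |A∩B| = 59 + 69 - 51 = 77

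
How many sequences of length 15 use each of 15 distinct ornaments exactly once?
15! = 1307674368000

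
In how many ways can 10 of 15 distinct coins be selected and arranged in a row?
P(15,10) = 15!/(15-10)! = 10897286400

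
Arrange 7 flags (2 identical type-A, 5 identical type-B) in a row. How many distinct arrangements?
7! / (2! × 5!) = 21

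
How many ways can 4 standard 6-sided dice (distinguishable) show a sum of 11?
Coefficient of x^11 in (x + x² + ... + x^6)^4. By inclusion-exclusion on dice exceeding 6: Σ_j (-1)^j C(4,j)·C(11-1-6j, 3) = C(4,0)·C(10,3) - C(4,1)·C(4,3) = 1·120 - 4·4 = 104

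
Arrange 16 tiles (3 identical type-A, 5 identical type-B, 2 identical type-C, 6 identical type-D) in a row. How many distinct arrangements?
16! / (3! × 5! × 2! × 6!) = 20180160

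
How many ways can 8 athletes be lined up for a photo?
8! = 40320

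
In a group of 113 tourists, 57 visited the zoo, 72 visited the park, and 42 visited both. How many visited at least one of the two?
|A∪B| = |A| + |B| - |A∩B| = 57 + 72 - 42 = 87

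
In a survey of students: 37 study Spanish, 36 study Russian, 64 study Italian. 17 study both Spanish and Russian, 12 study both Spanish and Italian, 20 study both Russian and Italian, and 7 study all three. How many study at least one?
|A∪B∪C| = 37+36+64-17-12-20+7 = 95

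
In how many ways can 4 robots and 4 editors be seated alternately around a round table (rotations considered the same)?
Fix one of the robots: (4-1)! ways for the remaining robots, × 4! ways for the editors = 6 × 24 = 144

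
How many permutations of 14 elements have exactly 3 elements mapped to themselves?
Choose the 3 fixed points C(14,3) = 364, derange the rest: !11 = Σ_{j=0}^{11} (-1)^j·11!/j! = 39916800 - 39916800 + 19958400 - 6652800 + 1663200 - 332640 + 55440 - 7920 + 990 - 110 + 11 - 1 = 14684570. Product = 364 × 14684570 = 5345183480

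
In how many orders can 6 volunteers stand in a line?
6! = 720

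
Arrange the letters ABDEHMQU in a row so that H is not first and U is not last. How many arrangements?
By inclusion-exclusion: 8! - 2×(8-1)! + (8-2)! = 40320 - 10080 + 720 = 30960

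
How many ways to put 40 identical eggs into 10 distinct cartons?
C(40+10-1, 10-1) = C(49, 9) = 2054455634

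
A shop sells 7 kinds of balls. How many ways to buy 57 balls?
C(57+7-1, 7-1) = C(63, 6) = 67945521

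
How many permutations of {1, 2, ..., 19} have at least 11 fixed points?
Exactly j fixed points: C(19,j)·!(19-j); sum over j ≥ 11 (derangement numbers via !m = (m-1)·(!(m-1) + !(m-2)): !0..!8 = 1, 0, 1, 2, 9, 44, 265, 1854, 14833). Σ_{j=11}^{19} C(19,j)·!(19-j) = C(19,11)·!8 + C(19,12)·!7 + C(19,13)·!6 + C(19,14)·!5 + C(19,15)·!4 + C(19,16)·!3 + C(19,17)·!2 + C(19,18)·!1 + C(19,19)·!0 = 75582·14833 + 50388·1854 + 27132·265 + 11628·44 + 3876·9 + 969·2 + 171·1 + 19·0 + 1·1 = 1222265764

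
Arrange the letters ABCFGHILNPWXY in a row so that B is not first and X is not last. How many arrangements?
By inclusion-exclusion: 13! - 2×(13-1)! + (13-2)! = 6227020800 - 958003200 + 39916800 = 5308934400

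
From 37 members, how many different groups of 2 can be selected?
C(37,2) = 37!/(2!×35!) = 666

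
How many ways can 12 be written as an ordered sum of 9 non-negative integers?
C(12+9-1, 9-1) = C(20, 8) = 125970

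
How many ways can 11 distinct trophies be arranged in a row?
11! = 39916800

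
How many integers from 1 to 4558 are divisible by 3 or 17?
⌊4558/3⌋ + ⌊4558/17⌋ - ⌊4558/51⌋ = 1519 + 268 - 89 = 1698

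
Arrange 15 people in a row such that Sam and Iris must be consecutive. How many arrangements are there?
Treat the 2 as one block: (15-2+1)! × 2! = 87178291200 × 2 = 174356582400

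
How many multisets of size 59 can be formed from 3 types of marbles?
C(59+3-1, 3-1) = C(61, 2) = 1830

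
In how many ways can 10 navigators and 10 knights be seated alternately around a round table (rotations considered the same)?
Fix one of the navigators: (10-1)! ways for the remaining navigators, × 10! ways for the knights = 362880 × 3628800 = 1316818944000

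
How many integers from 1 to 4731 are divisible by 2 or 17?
⌊4731/2⌋ + ⌊4731/17⌋ - ⌊4731/34⌋ = 2365 + 278 - 139 = 2504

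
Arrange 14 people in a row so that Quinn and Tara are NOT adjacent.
Total - adjacent = 14! - (14-1)!×2 = 87178291200 - 12454041600 = 74724249600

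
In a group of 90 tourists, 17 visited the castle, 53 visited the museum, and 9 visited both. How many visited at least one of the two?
|A∪B| = |A| + |B| - |A∩B| = 17 + 53 - 9 = 61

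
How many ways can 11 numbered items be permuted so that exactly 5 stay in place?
Choose the 5 fixed points C(11,5) = 462, derange the rest: !6 = Σ_{j=0}^{6} (-1)^j·6!/j! = 720 - 720 + 360 - 120 + 30 - 6 + 1 = 265. Product = 462 × 265 = 122430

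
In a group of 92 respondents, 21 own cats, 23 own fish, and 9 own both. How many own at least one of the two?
|A∪B| = |A| + |B| - |A∩B| = 21 + 23 - 9 = 35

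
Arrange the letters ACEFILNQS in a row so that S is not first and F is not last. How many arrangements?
By inclusion-exclusion: 9! - 2×(9-1)! + (9-2)! = 362880 - 80640 + 5040 = 287280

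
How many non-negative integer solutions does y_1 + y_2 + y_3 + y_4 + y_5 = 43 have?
C(43+5-1, 5-1) = C(47, 4) = 178365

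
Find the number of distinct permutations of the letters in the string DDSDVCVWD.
9! / (1! × 2! × 4! × 1! × 1!) = 7560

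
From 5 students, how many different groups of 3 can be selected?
C(5,3) = 5!/(3!×2!) = 10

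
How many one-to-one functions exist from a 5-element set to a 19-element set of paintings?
P(19,5) = 19!/(19-5)! = 1395360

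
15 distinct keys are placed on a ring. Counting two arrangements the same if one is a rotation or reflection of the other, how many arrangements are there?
(15-1)!/2 = 87178291200/2 = 43589145600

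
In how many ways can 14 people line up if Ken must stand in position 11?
Fix one position: (14-1)! = 6227020800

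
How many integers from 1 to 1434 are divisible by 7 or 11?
⌊1434/7⌋ + ⌊1434/11⌋ - ⌊1434/77⌋ = 204 + 130 - 18 = 316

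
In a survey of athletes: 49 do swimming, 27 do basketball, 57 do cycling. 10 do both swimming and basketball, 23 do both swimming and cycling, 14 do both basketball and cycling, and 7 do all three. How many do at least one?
|A∪B∪C| = 49+27+57-10-23-14+7 = 93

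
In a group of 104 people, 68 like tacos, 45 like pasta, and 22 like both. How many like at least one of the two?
|A∪B| = |A| + |B| - |A∩B| = 68 + 45 - 22 = 91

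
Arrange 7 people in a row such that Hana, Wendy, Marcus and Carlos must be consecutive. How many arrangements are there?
Treat the 4 as one block: (7-4+1)! × 4! = 24 × 24 = 576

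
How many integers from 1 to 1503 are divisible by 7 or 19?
⌊1503/7⌋ + ⌊1503/19⌋ - ⌊1503/133⌋ = 214 + 79 - 11 = 282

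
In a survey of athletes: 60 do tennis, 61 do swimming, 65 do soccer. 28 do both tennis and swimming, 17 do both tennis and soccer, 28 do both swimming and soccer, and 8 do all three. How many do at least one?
|A∪B∪C| = 60+61+65-28-17-28+8 = 121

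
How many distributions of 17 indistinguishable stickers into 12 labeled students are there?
C(17+12-1, 12-1) = C(28, 11) = 21474180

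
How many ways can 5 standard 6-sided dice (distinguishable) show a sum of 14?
Coefficient of x^14 in (x + x² + ... + x^6)^5. By inclusion-exclusion on dice exceeding 6: Σ_j (-1)^j C(5,j)·C(14-1-6j, 4) = C(5,0)·C(13,4) - C(5,1)·C(7,4) = 1·715 - 5·35 = 540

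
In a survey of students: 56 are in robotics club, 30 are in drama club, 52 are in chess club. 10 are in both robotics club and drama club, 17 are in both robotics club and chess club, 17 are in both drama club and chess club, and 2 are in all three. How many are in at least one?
|A∪B∪C| = 56+30+52-10-17-17+2 = 96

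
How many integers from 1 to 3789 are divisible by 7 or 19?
⌊3789/7⌋ + ⌊3789/19⌋ - ⌊3789/133⌋ = 541 + 199 - 28 = 712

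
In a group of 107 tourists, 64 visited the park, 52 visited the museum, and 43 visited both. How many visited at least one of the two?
|A∪B| = |A| + |B| - |A∩B| = 64 + 52 - 43 = 73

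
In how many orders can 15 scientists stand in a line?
15! = 1307674368000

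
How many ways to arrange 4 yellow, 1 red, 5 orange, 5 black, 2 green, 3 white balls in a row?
20! / (4! × 1! × 5! × 5! × 2! × 3!) = 586637251200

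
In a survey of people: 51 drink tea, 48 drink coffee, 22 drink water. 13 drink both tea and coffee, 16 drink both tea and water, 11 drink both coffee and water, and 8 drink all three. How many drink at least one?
|A∪B∪C| = 51+48+22-13-16-11+8 = 89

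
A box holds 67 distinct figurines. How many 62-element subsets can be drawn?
C(67,62) = 67!/(62!×5!) = 9657648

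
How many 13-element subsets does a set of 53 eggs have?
C(53,13) = 53!/(13!×40!) = 841392966470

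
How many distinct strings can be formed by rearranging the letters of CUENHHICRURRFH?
14! / (2! × 1! × 2! × 3! × 1! × 1! × 3! × 1!) = 605404800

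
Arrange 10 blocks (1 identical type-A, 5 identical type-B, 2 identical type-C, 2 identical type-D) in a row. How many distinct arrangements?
10! / (1! × 5! × 2! × 2!) = 7560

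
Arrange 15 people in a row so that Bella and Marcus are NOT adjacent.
Total - adjacent = 15! - (15-1)!×2 = 1307674368000 - 174356582400 = 1133317785600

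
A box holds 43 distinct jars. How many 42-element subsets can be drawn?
C(43,42) = 43!/(42!×1!) = 43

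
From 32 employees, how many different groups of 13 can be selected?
C(32,13) = 32!/(13!×19!) = 347373600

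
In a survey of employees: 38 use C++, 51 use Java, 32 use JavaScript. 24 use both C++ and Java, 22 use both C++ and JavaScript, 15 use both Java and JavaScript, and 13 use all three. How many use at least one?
|A∪B∪C| = 38+51+32-24-22-15+13 = 73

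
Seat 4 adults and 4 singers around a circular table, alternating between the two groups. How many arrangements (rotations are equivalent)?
Fix one of the adults: (4-1)! ways for the remaining adults, × 4! ways for the singers = 6 × 24 = 144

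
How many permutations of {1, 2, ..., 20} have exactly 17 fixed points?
Choose the 17 fixed points C(20,17) = 1140, derange the rest: !3 = Σ_{j=0}^{3} (-1)^j·3!/j! = 6 - 6 + 3 - 1 = 2. Product = 1140 × 2 = 2280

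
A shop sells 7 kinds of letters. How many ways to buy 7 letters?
C(7+7-1, 7-1) = C(13, 6) = 1716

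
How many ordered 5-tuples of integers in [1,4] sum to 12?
Coefficient of x^12 in (x + x² + ... + x^4)^5. By inclusion-exclusion on dice exceeding 4: Σ_j (-1)^j C(5,j)·C(12-1-4j, 4) = C(5,0)·C(11,4) - C(5,1)·C(7,4) = 1·330 - 5·35 = 155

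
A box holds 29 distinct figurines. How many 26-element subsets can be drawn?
C(29,26) = 29!/(26!×3!) = 3654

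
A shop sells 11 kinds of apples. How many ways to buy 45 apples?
C(45+11-1, 11-1) = C(55, 10) = 29248649430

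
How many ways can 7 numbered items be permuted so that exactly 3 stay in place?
Choose the 3 fixed points C(7,3) = 35, derange the rest: !4 = Σ_{j=0}^{4} (-1)^j·4!/j! = 24 - 24 + 12 - 4 + 1 = 9. Product = 35 × 9 = 315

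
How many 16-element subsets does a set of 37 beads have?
C(37,16) = 37!/(16!×21!) = 12875774670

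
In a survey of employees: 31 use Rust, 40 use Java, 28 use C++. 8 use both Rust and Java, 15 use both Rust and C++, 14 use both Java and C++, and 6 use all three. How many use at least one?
|A∪B∪C| = 31+40+28-8-15-14+6 = 68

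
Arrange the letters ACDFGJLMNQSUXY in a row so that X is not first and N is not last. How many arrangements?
By inclusion-exclusion: 14! - 2×(14-1)! + (14-2)! = 87178291200 - 12454041600 + 479001600 = 75203251200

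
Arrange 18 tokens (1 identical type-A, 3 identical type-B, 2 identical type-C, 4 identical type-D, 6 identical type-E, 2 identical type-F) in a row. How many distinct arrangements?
18! / (1! × 3! × 2! × 4! × 6! × 2!) = 15437822400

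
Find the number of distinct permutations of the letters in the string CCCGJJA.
7! / (1! × 3! × 2! × 1!) = 420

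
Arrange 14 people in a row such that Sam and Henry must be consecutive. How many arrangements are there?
Treat the 2 as one block: (14-2+1)! × 2! = 6227020800 × 2 = 12454041600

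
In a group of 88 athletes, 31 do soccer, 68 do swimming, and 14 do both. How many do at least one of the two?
|A∪B| = |A| + |B| - |A∩B| = 31 + 68 - 14 = 85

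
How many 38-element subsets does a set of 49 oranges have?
C(49,38) = 49!/(38!×11!) = 29135916264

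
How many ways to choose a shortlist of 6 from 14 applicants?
C(14,6) = 14!/(6!×8!) = 3003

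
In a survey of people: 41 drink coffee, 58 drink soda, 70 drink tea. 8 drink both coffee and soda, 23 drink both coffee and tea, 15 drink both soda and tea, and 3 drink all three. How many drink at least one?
|A∪B∪C| = 41+58+70-8-23-15+3 = 126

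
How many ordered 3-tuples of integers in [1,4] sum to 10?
Coefficient of x^10 in (x + x² + ... + x^4)^3. By inclusion-exclusion on dice exceeding 4: Σ_j (-1)^j C(3,j)·C(10-1-4j, 2) = C(3,0)·C(9,2) - C(3,1)·C(5,2) = 1·36 - 3·10 = 6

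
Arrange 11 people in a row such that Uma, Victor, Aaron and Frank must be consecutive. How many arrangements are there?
Treat the 4 as one block: (11-4+1)! × 4! = 40320 × 24 = 967680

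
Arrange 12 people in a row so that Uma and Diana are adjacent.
Treat as block: (12-1)! × 2! = 39916800 × 2 = 79833600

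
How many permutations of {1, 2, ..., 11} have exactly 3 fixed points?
Choose the 3 fixed points C(11,3) = 165, derange the rest: !8 = Σ_{j=0}^{8} (-1)^j·8!/j! = 40320 - 40320 + 20160 - 6720 + 1680 - 336 + 56 - 8 + 1 = 14833. Product = 165 × 14833 = 2447445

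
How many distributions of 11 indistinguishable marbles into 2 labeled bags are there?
C(11+2-1, 2-1) = C(12, 1) = 12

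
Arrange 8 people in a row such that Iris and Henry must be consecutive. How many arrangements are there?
Treat the 2 as one block: (8-2+1)! × 2! = 5040 × 2 = 10080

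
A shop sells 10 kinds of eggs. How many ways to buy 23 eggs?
C(23+10-1, 10-1) = C(32, 9) = 28048800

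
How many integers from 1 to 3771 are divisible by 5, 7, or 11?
⌊3771/5⌋+⌊3771/7⌋+⌊3771/11⌋ - ⌊3771/35⌋-⌊3771/55⌋-⌊3771/77⌋ + ⌊3771/385⌋ = 754+538+342 - 107-68-48 + 9 = 1420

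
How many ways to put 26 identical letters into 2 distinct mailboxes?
C(26+2-1, 2-1) = C(27, 1) = 27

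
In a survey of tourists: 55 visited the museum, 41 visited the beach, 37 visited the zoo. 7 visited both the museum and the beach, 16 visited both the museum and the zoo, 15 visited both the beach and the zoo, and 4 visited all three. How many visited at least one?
|A∪B∪C| = 55+41+37-7-16-15+4 = 99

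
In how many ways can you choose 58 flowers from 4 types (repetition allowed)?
C(58+4-1, 4-1) = C(61, 3) = 35990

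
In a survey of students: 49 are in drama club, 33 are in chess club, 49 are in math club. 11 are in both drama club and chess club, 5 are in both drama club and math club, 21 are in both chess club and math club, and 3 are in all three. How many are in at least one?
|A∪B∪C| = 49+33+49-11-5-21+3 = 97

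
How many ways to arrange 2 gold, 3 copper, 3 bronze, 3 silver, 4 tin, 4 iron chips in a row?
19! / (2! × 3! × 3! × 3! × 4! × 4!) = 488864376000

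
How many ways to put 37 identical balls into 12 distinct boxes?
C(37+12-1, 12-1) = C(48, 11) = 22595200368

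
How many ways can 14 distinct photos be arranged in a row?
14! = 87178291200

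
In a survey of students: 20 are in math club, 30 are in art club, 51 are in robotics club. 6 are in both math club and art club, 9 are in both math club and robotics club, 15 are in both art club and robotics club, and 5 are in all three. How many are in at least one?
|A∪B∪C| = 20+30+51-6-9-15+5 = 76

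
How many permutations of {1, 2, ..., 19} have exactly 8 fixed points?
Choose the 8 fixed points C(19,8) = 75582, derange the rest: !11 = Σ_{j=0}^{11} (-1)^j·11!/j! = 39916800 - 39916800 + 19958400 - 6652800 + 1663200 - 332640 + 55440 - 7920 + 990 - 110 + 11 - 1 = 14684570. Product = 75582 × 14684570 = 1109889169740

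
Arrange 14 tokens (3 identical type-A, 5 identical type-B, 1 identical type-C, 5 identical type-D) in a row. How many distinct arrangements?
14! / (3! × 5! × 1! × 5!) = 1009008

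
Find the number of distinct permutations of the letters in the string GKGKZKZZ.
8! / (3! × 2! × 3!) = 560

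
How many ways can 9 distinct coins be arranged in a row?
9! = 362880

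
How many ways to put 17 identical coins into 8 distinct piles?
C(17+8-1, 8-1) = C(24, 7) = 346104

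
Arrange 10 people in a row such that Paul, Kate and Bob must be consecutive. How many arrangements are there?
Treat the 3 as one block: (10-3+1)! × 3! = 40320 × 6 = 241920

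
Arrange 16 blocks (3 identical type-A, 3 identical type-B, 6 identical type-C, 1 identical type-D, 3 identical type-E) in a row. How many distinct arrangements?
16! / (3! × 3! × 6! × 1! × 3!) = 134534400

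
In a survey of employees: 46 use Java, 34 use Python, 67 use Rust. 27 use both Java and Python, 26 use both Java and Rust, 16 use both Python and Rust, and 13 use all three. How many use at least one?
|A∪B∪C| = 46+34+67-27-26-16+13 = 91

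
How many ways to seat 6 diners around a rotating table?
Circular: fix one position, arrange the rest. (6-1)! = 120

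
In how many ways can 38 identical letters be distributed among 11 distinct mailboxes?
C(38+11-1, 11-1) = C(48, 10) = 6540715896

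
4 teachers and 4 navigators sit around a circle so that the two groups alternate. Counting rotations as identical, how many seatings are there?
Fix one of the teachers: (4-1)! ways for the remaining teachers, × 4! ways for the navigators = 6 × 24 = 144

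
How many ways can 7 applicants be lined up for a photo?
7! = 5040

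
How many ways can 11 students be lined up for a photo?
11! = 39916800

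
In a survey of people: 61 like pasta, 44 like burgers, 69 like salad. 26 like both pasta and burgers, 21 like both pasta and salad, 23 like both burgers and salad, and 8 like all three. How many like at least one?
|A∪B∪C| = 61+44+69-26-21-23+8 = 112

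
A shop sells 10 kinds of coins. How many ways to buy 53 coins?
C(53+10-1, 10-1) = C(62, 9) = 20286591270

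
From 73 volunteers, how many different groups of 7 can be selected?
C(73,7) = 73!/(7!×66!) = 1629348612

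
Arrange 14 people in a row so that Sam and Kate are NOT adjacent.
Total - adjacent = 14! - (14-1)!×2 = 87178291200 - 12454041600 = 74724249600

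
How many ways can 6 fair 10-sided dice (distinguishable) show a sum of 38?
Coefficient of x^38 in (x + x² + ... + x^10)^6. By inclusion-exclusion on dice exceeding 10: Σ_j (-1)^j C(6,j)·C(38-1-10j, 5) = C(6,0)·C(37,5) - C(6,1)·C(27,5) + C(6,2)·C(17,5) - C(6,3)·C(7,5) = 1·435897 - 6·80730 + 15·6188 - 20·21 = 43917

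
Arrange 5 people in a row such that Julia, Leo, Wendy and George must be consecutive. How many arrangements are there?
Treat the 4 as one block: (5-4+1)! × 4! = 2 × 24 = 48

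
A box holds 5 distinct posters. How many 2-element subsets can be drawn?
C(5,2) = 5!/(2!×3!) = 10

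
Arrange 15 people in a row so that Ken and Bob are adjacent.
Treat as block: (15-1)! × 2! = 87178291200 × 2 = 174356582400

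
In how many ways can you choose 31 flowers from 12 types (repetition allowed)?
C(31+12-1, 12-1) = C(42, 11) = 4280561376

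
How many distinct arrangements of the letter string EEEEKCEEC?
9! / (1! × 2! × 6!) = 252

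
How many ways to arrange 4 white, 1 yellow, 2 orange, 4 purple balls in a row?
11! / (4! × 1! × 2! × 4!) = 34650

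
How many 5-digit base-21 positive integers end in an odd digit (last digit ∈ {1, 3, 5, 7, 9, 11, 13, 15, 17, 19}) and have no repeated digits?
Last∈{1,3,5,7,9,11,13,15,17,19}. Last=0: 0. Last nonzero: 10×19×P(19,3) = 1104660. Total = 1104660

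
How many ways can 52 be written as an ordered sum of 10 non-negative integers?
C(52+10-1, 10-1) = C(61, 9) = 17341763505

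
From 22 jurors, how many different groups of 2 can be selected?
C(22,2) = 22!/(2!×20!) = 231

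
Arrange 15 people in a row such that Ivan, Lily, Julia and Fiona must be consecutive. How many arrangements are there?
Treat the 4 as one block: (15-4+1)! × 4! = 479001600 × 24 = 11496038400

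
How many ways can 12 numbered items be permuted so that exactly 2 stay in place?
Choose the 2 fixed points C(12,2) = 66, derange the rest: !10 = Σ_{j=0}^{10} (-1)^j·10!/j! = 3628800 - 3628800 + 1814400 - 604800 + 151200 - 30240 + 5040 - 720 + 90 - 10 + 1 = 1334961. Product = 66 × 1334961 = 88107426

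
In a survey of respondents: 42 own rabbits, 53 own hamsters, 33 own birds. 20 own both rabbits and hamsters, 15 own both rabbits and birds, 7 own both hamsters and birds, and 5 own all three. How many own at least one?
|A∪B∪C| = 42+53+33-20-15-7+5 = 91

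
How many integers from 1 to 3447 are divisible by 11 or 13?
⌊3447/11⌋ + ⌊3447/13⌋ - ⌊3447/143⌋ = 313 + 265 - 24 = 554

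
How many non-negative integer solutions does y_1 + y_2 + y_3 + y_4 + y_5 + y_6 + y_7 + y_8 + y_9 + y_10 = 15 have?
C(15+10-1, 10-1) = C(24, 9) = 1307504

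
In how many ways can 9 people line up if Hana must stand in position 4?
Fix one position: (9-1)! = 40320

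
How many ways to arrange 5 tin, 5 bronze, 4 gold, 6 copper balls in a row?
20! / (5! × 5! × 4! × 6!) = 9777287520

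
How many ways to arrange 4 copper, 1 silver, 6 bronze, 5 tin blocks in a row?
16! / (4! × 1! × 6! × 5!) = 10090080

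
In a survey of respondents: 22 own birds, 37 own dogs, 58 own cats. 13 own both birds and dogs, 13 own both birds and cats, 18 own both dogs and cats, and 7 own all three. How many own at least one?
|A∪B∪C| = 22+37+58-13-13-18+7 = 80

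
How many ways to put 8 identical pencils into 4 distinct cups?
C(8+4-1, 4-1) = C(11, 3) = 165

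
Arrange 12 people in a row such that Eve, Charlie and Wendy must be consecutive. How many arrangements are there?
Treat the 3 as one block: (12-3+1)! × 3! = 3628800 × 6 = 21772800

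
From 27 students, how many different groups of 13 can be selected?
C(27,13) = 27!/(13!×14!) = 20058300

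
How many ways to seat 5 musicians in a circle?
Circular: fix one position, arrange the rest. (5-1)! = 24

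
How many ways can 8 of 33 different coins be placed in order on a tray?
P(33,8) = 33!/(33-8)! = 559809169920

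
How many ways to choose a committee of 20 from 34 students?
C(34,20) = 34!/(20!×14!) = 1391975640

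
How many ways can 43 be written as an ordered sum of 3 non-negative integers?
C(43+3-1, 3-1) = C(45, 2) = 990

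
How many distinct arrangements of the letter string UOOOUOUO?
8! / (3! × 5!) = 56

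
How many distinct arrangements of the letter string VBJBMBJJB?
9! / (1! × 4! × 3! × 1!) = 2520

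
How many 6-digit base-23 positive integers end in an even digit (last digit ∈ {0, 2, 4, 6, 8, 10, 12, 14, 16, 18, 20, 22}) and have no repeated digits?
Last∈{0,2,4,6,8,10,12,14,16,18,20,22}. Last=0: 3160080. Last nonzero: 11×21×P(21,4) = 33180840. Total = 36340920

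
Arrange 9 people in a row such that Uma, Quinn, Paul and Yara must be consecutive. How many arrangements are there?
Treat the 4 as one block: (9-4+1)! × 4! = 720 × 24 = 17280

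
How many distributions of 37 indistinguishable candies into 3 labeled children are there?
C(37+3-1, 3-1) = C(39, 2) = 741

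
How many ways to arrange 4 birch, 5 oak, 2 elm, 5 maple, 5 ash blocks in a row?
21! / (4! × 5! × 2! × 5! × 5!) = 615969113760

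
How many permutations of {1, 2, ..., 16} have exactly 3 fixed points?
Choose the 3 fixed points C(16,3) = 560, derange the rest: !13 = Σ_{j=0}^{13} (-1)^j·13!/j! = 6227020800 - 6227020800 + 3113510400 - 1037836800 + 259459200 - 51891840 + 8648640 - 1235520 + 154440 - 17160 + 1716 - 156 + 13 - 1 = 2290792932. Product = 560 × 2290792932 = 1282844041920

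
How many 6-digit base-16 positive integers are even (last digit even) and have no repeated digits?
Last∈{0,2,4,6,8,10,12,14}. Last=0: 360360. Last nonzero: 7×14×P(14,4) = 2354352. Total = 2714712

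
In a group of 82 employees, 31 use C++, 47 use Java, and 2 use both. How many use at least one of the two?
|A∪B| = |A| + |B| - |A∩B| = 31 + 47 - 2 = 76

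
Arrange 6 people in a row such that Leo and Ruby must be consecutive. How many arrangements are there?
Treat the 2 as one block: (6-2+1)! × 2! = 120 × 2 = 240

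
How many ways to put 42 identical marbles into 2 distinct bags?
C(42+2-1, 2-1) = C(43, 1) = 43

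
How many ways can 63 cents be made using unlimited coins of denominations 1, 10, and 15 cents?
Coefficient of x^63 in 1/(1-x^1) · 1/(1-x^10) · 1/(1-x^15). Case on j = number of 15-cent coins (j = 0..4); remainder r = 63 - 15j is made from {1,10} in ⌊r/10⌋+1 ways. r = 63, 48, 33, 18, 3 → 7 + 5 + 4 + 2 + 1 = 19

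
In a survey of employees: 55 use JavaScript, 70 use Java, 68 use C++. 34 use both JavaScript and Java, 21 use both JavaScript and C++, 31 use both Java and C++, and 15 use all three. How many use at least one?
|A∪B∪C| = 55+70+68-34-21-31+15 = 122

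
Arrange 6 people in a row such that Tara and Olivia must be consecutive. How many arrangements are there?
Treat the 2 as one block: (6-2+1)! × 2! = 120 × 2 = 240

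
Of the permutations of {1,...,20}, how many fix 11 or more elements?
Exactly j fixed points: C(20,j)·!(20-j); sum over j ≥ 11 (derangement numbers via !m = (m-1)·(!(m-1) + !(m-2)): !0..!9 = 1, 0, 1, 2, 9, 44, 265, 1854, 14833, 133496). Σ_{j=11}^{20} C(20,j)·!(20-j) = C(20,11)·!9 + C(20,12)·!8 + C(20,13)·!7 + C(20,14)·!6 + C(20,15)·!5 + C(20,16)·!4 + C(20,17)·!3 + C(20,18)·!2 + C(20,19)·!1 + C(20,20)·!0 = 167960·133496 + 125970·14833 + 77520·1854 + 38760·265 + 15504·44 + 4845·9 + 1140·2 + 190·1 + 20·0 + 1·1 = 24445222902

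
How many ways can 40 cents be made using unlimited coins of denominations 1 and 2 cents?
Coefficient of x^40 in 1/(1-x^1) · 1/(1-x^2). Use j coins of 2 for j = 0..⌊40/2⌋ = 20, the rest in 1s: 20 + 1 = 21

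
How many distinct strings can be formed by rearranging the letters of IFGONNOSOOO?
11! / (2! × 1! × 1! × 5! × 1! × 1!) = 166320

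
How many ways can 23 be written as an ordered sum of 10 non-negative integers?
C(23+10-1, 10-1) = C(32, 9) = 28048800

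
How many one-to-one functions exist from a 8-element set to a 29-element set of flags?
P(29,8) = 29!/(29-8)! = 173059286400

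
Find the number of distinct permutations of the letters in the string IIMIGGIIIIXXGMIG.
16! / (2! × 4! × 8! × 2!) = 5405400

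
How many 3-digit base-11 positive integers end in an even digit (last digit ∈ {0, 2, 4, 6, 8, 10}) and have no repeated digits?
Last∈{0,2,4,6,8,10}. Last=0: 90. Last nonzero: 5×9×P(9,1) = 405. Total = 495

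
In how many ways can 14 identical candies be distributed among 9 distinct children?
C(14+9-1, 9-1) = C(22, 8) = 319770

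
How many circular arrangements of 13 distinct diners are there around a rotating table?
Circular: fix one position, arrange the rest. (13-1)! = 479001600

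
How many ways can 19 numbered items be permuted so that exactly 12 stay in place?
Choose the 12 fixed points C(19,12) = 50388, derange the rest: !7 = Σ_{j=0}^{7} (-1)^j·7!/j! = 5040 - 5040 + 2520 - 840 + 210 - 42 + 7 - 1 = 1854. Product = 50388 × 1854 = 93419352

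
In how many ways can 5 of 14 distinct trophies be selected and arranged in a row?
P(14,5) = 14!/(14-5)! = 240240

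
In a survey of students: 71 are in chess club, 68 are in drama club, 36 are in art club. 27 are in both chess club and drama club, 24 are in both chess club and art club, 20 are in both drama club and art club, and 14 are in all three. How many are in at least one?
|A∪B∪C| = 71+68+36-27-24-20+14 = 118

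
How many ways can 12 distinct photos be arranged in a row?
12! = 479001600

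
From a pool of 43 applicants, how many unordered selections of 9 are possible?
C(43,9) = 43!/(9!×34!) = 563921995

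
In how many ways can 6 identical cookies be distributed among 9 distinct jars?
C(6+9-1, 9-1) = C(14, 8) = 3003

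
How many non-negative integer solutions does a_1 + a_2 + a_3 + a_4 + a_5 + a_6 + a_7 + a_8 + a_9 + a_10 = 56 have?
C(56+10-1, 10-1) = C(65, 9) = 31966749880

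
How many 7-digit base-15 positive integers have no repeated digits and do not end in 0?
Last digit: 14 nonzero choices. First digit: 13 (nonzero, ≠last). Middle 5: P(13,5) = 154440. Total = 28108080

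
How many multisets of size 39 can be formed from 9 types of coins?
C(39+9-1, 9-1) = C(47, 8) = 314457495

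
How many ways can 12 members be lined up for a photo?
12! = 479001600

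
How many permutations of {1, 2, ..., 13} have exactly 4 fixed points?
Choose the 4 fixed points C(13,4) = 715, derange the rest: !9 = Σ_{j=0}^{9} (-1)^j·9!/j! = 362880 - 362880 + 181440 - 60480 + 15120 - 3024 + 504 - 72 + 9 - 1 = 133496. Product = 715 × 133496 = 95449640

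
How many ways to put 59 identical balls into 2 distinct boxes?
C(59+2-1, 2-1) = C(60, 1) = 60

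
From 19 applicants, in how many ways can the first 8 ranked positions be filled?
P(19,8) = 19!/(19-8)! = 3047466240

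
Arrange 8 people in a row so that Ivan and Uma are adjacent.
Treat as block: (8-1)! × 2! = 5040 × 2 = 10080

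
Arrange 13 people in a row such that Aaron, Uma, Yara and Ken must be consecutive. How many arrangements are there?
Treat the 4 as one block: (13-4+1)! × 4! = 3628800 × 24 = 87091200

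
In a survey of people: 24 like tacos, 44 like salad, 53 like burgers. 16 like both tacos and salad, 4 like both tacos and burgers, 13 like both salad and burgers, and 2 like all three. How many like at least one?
|A∪B∪C| = 24+44+53-16-4-13+2 = 90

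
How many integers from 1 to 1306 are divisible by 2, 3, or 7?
⌊1306/2⌋+⌊1306/3⌋+⌊1306/7⌋ - ⌊1306/6⌋-⌊1306/14⌋-⌊1306/21⌋ + ⌊1306/42⌋ = 653+435+186 - 217-93-62 + 31 = 933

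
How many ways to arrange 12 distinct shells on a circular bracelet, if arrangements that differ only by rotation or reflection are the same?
(12-1)!/2 = 39916800/2 = 19958400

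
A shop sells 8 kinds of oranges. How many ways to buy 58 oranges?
C(58+8-1, 8-1) = C(65, 7) = 696190560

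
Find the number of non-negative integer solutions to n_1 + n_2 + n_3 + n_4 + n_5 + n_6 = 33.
C(33+6-1, 6-1) = C(38, 5) = 501942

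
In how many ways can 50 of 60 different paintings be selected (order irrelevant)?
C(60,50) = 60!/(50!×10!) = 75394027566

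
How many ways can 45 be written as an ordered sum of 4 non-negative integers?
C(45+4-1, 4-1) = C(48, 3) = 17296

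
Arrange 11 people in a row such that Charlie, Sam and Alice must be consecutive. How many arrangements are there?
Treat the 3 as one block: (11-3+1)! × 3! = 362880 × 6 = 2177280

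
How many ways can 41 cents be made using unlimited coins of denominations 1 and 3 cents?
Coefficient of x^41 in 1/(1-x^1) · 1/(1-x^3). Use j coins of 3 for j = 0..⌊41/3⌋ = 13, the rest in 1s: 13 + 1 = 14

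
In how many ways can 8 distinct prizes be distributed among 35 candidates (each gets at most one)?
P(35,8) = 35!/(35-8)! = 948964262400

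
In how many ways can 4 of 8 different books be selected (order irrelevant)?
C(8,4) = 8!/(4!×4!) = 70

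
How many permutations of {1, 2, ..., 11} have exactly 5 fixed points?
Choose the 5 fixed points C(11,5) = 462, derange the rest: !6 = Σ_{j=0}^{6} (-1)^j·6!/j! = 720 - 720 + 360 - 120 + 30 - 6 + 1 = 265. Product = 462 × 265 = 122430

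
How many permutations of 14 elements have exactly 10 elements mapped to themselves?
Choose the 10 fixed points C(14,10) = 1001, derange the rest: !4 = Σ_{j=0}^{4} (-1)^j·4!/j! = 24 - 24 + 12 - 4 + 1 = 9. Product = 1001 × 9 = 9009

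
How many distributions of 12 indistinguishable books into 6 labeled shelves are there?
C(12+6-1, 6-1) = C(17, 5) = 6188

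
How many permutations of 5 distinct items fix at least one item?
Complement of the derangements. !5 = Σ_{j=0}^{5} (-1)^j·5!/j! = 120 - 120 + 60 - 20 + 5 - 1 = 44. 5! - !5 = 120 - 44 = 76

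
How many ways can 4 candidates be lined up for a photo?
4! = 24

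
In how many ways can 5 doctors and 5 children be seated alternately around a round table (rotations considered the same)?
Fix one of the doctors: (5-1)! ways for the remaining doctors, × 5! ways for the children = 24 × 120 = 2880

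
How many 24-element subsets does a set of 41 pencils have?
C(41,24) = 41!/(24!×17!) = 151584480450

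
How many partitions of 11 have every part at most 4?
Let r_j(i) = number of partitions of i into parts ≤ j, for i = 0..11. r_1(i) = 1 for all i; r_j(i) = r_{j-1}(i) + r_j(i-j). Rows j = 2..4: ≤2: 1 1 2 2 3 3 4 4 5 5 6 6; ≤3: 1 1 2 3 4 5 7 8 10 12 14 16; ≤4: 1 1 2 3 5 6 9 11 15 18 23 27. r_4(11) = 27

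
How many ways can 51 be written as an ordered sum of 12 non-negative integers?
C(51+12-1, 12-1) = C(62, 11) = 508271323092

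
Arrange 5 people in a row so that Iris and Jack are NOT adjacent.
Total - adjacent = 5! - (5-1)!×2 = 120 - 48 = 72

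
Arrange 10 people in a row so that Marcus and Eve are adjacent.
Treat as block: (10-1)! × 2! = 362880 × 2 = 725760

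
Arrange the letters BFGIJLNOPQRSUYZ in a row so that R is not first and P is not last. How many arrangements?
By inclusion-exclusion: 15! - 2×(15-1)! + (15-2)! = 1307674368000 - 174356582400 + 6227020800 = 1139544806400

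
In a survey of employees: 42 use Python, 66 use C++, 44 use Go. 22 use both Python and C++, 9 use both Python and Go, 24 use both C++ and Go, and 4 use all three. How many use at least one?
|A∪B∪C| = 42+66+44-22-9-24+4 = 101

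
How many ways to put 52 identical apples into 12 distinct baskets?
C(52+12-1, 12-1) = C(63, 11) = 615790256823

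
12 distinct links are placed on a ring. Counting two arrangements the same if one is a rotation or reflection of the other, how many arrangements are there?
(12-1)!/2 = 39916800/2 = 19958400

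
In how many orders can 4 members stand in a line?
4! = 24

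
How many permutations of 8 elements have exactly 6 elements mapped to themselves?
Choose the 6 fixed points C(8,6) = 28, derange the rest: !2 = Σ_{j=0}^{2} (-1)^j·2!/j! = 2 - 2 + 1 = 1. Product = 28 × 1 = 28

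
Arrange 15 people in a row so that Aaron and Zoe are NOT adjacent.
Total - adjacent = 15! - (15-1)!×2 = 1307674368000 - 174356582400 = 1133317785600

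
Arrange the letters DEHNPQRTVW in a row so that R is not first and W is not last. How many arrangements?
By inclusion-exclusion: 10! - 2×(10-1)! + (10-2)! = 3628800 - 725760 + 40320 = 2943360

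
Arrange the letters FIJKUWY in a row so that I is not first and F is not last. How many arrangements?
By inclusion-exclusion: 7! - 2×(7-1)! + (7-2)! = 5040 - 1440 + 120 = 3720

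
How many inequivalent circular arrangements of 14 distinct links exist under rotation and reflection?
(14-1)!/2 = 6227020800/2 = 3113510400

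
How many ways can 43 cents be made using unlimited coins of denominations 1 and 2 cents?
Coefficient of x^43 in 1/(1-x^1) · 1/(1-x^2). Use j coins of 2 for j = 0..⌊43/2⌋ = 21, the rest in 1s: 21 + 1 = 22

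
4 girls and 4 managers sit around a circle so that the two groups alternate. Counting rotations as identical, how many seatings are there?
Fix one of the girls: (4-1)! ways for the remaining girls, × 4! ways for the managers = 6 × 24 = 144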